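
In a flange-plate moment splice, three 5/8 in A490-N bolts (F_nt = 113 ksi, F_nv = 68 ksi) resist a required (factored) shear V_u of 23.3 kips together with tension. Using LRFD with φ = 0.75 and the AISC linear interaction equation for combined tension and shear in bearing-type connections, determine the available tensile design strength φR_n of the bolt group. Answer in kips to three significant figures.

A_b = π·0.625²/4 = 0.3068 in²; f_rv = 23.3 / (3 × 0.3068) = 25.32 ksi.
F'_nt = 1.3 F_nt − (F_nt / φF_nv) f_rv = 1.3·113 − (113/(0.75·68))·25.32 = 90.81 ksi, capped at F_nt → F'_nt = 90.81 ksi.
R_n = F'_nt · A_b · n = 90.81 × 0.3068 × 3 = 83.58 kips.
Design strength φR_n = 0.75 × 83.58 = 62.7 kips.

62.7 kips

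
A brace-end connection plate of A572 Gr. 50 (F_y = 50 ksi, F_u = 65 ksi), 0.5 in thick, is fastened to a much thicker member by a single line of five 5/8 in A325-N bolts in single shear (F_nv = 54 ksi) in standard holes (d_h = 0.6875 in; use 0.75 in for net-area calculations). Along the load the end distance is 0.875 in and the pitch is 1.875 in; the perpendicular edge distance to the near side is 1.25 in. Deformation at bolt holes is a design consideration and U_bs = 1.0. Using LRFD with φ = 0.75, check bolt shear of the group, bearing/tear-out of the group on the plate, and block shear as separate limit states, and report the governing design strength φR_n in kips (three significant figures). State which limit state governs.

62.1 kips (bolt shear governs)

Bolt shear: A_b = π·0.625²/4 = 0.3068 in²; R_n = 54 × 0.3068 × 5 × 1 = 82.83 kips → 0.75 × 82.83 = 62.1 kips.
Bearing: edge l_c = 0.5312, r_n = 20.72 kips; interior l_c = 1.188, r_n = 46.31 kips; R_n = 20.72 + 4·46.31 = 206 kips → 154 kips.
Block shear: A_gv = 4.188, A_nv = 2.5, A_nt = 0.4375 in²; R_n = min(0.6F_uA_nv, 0.6F_yA_gv) + U_bs·F_u·A_nt = 125.9 kips → 94.5 kips.
Bolt shear governs: 62.1 kips.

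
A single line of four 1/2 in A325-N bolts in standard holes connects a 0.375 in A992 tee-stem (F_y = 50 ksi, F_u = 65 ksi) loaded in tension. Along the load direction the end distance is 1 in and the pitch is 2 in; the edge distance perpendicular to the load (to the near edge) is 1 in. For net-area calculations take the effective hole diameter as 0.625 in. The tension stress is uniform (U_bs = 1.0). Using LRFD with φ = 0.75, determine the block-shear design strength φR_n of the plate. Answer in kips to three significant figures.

Shear plane L_v = 1 + 3·2 = 7 in; A_gv = 7 × 0.375 = 2.625 in².
A_nv = (7 − 3.5·0.625) × 0.375 = 1.805 in².
A_nt = (1 − 0.5·0.625) × 0.375 = 0.2578 in².
0.6 F_u A_nv = 70.38 kips; 0.6 F_y A_gv = 78.75 kips → shear rupture governs the shear term.
R_n = 70.38 + 1.0 × 65 × 0.2578 = 87.14 kips.
Design strength φR_n = 0.75 × 87.14 = 65.4 kips.

65.4 kips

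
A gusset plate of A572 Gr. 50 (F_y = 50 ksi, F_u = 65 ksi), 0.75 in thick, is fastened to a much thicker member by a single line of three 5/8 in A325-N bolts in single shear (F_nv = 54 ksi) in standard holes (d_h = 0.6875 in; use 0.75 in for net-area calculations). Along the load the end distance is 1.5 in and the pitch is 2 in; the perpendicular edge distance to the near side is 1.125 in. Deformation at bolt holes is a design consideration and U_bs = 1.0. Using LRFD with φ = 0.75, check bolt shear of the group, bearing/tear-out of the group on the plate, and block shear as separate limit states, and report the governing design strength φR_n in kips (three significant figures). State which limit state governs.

37.3 kips (bolt shear governs)

Bolt shear: A_b = π·0.625²/4 = 0.3068 in²; R_n = 54 × 0.3068 × 3 × 1 = 49.7 kips → 0.75 × 49.7 = 37.3 kips.
Bearing: edge l_c = 1.156, r_n = 67.64 kips; interior l_c = 1.312, r_n = 73.12 kips; R_n = 67.64 + 2·73.12 = 213.9 kips → 160 kips.
Block shear: A_gv = 4.125, A_nv = 2.719, A_nt = 0.5625 in²; R_n = min(0.6F_uA_nv, 0.6F_yA_gv) + U_bs·F_u·A_nt = 142.6 kips → 107 kips.
Bolt shear governs: 37.3 kips.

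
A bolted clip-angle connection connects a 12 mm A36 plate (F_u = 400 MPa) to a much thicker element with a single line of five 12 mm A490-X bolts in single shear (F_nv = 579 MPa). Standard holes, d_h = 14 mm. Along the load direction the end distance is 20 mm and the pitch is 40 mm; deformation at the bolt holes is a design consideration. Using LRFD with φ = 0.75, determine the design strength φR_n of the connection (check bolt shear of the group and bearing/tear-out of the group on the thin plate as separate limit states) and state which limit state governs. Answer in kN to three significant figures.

Bolt shear: A_b = π·12²/4 = 113.1 mm²; R_n = 579 × 113.1 × 5 × 1 / 1000 = 327.4 kN → 0.75 × 327.4 = 246 kN.
Bearing (1.2 l_c t F_u ≤ 2.4 d t F_u): upper limit = 2.4·12·12·400 / 1000 = 138.2 kN.
  Edge l_c = 20 − 14/2 = 13 → r_n = 74.88 kN; interior l_c = 40 − 14 = 26 → r_n = 138.2 kN.
  R_n,bearing = 1·74.88 + 4·138.2 = 627.8 kN → 0.75 × 627.8 = 471 kN.
Bolt shear governs: 246 kN.

246 kN (bolt shear governs)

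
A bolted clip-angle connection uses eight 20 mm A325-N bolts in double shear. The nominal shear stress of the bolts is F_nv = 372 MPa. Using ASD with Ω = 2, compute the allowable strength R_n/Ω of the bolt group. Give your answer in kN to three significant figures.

A_b = π × 20² / 4 = 314.2 mm².
R_n = F_nv · A_b · n · n_s = 372 × 314.2 × 8 × 2 / 1000 = 1870 kN.
Allowable strength R_n/Ω = 1870 / 2 = 935 kN.

935 kN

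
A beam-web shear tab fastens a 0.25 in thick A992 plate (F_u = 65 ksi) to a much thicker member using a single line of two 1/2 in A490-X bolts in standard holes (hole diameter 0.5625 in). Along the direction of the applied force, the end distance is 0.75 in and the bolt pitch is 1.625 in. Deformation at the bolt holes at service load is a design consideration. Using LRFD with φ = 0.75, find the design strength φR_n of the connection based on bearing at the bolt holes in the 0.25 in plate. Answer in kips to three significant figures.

Per bolt r_n = 1.2 l_c t F_u ≤ 2.4 d t F_u; upper limit = 2.4 × 0.5 × 0.25 × 65 = 19.5 kips.
Edge bolt: l_c = 0.75 − 0.5625/2 = 0.4688 in → 1.2 × 0.4688 × 0.25 × 65 = 9.141 → r_n = 9.141 kips.
Interior bolts: l_c = 1.625 − 0.5625 = 1.062 in → 1.2 × 1.062 × 0.25 × 65 = 20.72 → r_n = 19.5 kips.
R_n = 1 × 9.141 + 1 × 19.5 = 28.64 kips.
Design strength φR_n = 0.75 × 28.64 = 21.5 kips.

21.5 kips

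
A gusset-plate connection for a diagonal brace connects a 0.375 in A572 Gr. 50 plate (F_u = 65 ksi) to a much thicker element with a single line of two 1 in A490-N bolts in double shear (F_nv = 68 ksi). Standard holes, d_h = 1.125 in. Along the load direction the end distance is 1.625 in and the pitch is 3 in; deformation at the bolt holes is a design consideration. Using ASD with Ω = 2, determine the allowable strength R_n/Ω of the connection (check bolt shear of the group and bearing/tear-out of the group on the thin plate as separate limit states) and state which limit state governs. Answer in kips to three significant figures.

Bolt shear: A_b = π·1²/4 = 0.7854 in²; R_n = 68 × 0.7854 × 2 × 2 = 213.6 kips → 213.6 / 2 = 107 kips.
Bearing (1.2 l_c t F_u ≤ 2.4 d t F_u): upper limit = 2.4·1·0.375·65 = 58.5 kips.
  Edge l_c = 1.625 − 1.125/2 = 1.062 → r_n = 31.08 kips; interior l_c = 3 − 1.125 = 1.875 → r_n = 54.84 kips.
  R_n,bearing = 1·31.08 + 1·54.84 = 85.92 kips → 85.92 / 2 = 43 kips.
Bearing governs: 43 kips.

43 kips (bearing governs)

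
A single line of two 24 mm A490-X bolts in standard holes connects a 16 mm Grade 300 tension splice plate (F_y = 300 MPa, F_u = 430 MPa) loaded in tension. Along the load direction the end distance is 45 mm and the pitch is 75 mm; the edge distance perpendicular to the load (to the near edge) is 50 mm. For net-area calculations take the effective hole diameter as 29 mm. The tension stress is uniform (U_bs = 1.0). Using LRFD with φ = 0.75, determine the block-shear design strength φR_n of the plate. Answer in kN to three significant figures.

420 kN

Shear plane L_v = 45 + 1·75 = 120 mm; A_gv = 120 × 16 = 1920 mm².
A_nv = (120 − 1.5·29) × 16 = 1224 mm².
A_nt = (50 − 0.5·29) × 16 = 568 mm².
0.6 F_u A_nv = 315.8 kN; 0.6 F_y A_gv = 345.6 kN → shear rupture governs the shear term.
R_n = 315.8 + 1.0 × 430 × 568 / 1000 = 560 kN.
Design strength φR_n = 0.75 × 560 = 420 kN.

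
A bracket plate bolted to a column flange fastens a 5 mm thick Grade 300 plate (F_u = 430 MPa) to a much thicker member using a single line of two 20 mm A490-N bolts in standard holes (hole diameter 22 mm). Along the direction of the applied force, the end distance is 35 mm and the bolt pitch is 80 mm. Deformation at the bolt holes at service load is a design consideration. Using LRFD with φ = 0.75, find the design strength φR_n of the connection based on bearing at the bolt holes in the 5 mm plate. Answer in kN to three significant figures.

Per bolt r_n = 1.2 l_c t F_u ≤ 2.4 d t F_u; upper limit = 2.4 × 20 × 5 × 430 / 1000 = 103.2 kN.
Edge bolt: l_c = 35 − 22/2 = 24 mm → 1.2 × 24 × 5 × 430 / 1000 = 61.92 → r_n = 61.92 kN.
Interior bolts: l_c = 80 − 22 = 58 mm → 1.2 × 58 × 5 × 430 / 1000 = 149.6 → r_n = 103.2 kN.
R_n = 1 × 61.92 + 1 × 103.2 = 165.1 kN.
Design strength φR_n = 0.75 × 165.1 = 124 kN.

124 kN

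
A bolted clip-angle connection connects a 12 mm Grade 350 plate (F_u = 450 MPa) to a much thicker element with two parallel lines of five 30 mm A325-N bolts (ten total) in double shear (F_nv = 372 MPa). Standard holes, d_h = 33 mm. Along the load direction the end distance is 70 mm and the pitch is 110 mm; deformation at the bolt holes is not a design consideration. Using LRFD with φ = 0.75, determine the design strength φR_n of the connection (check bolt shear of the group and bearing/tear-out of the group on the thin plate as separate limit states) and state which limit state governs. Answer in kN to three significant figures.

3570 kN (bearing governs)

Bolt shear: A_b = π·30²/4 = 706.9 mm²; R_n = 372 × 706.9 × 10 × 2 / 1000 = 5259 kN → 0.75 × 5259 = 3940 kN.
Bearing (1.5 l_c t F_u ≤ 3.0 d t F_u): upper limit = 3.0·30·12·450 / 1000 = 486 kN.
  Edge l_c = 70 − 33/2 = 53.5 → r_n = 433.4 kN; interior l_c = 110 − 33 = 77 → r_n = 486 kN.
  R_n,bearing = 2·433.4 + 8·486 = 4755 kN → 0.75 × 4755 = 3570 kN.
Bearing governs: 3570 kN.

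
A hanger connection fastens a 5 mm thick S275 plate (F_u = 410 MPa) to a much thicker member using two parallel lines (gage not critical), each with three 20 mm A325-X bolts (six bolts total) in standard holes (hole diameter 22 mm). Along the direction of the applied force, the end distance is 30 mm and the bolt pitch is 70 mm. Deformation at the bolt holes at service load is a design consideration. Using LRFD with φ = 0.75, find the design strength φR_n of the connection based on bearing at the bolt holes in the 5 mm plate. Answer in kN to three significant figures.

Per bolt r_n = 1.2 l_c t F_u ≤ 2.4 d t F_u; upper limit = 2.4 × 20 × 5 × 410 / 1000 = 98.4 kN.
Edge bolt: l_c = 30 − 22/2 = 19 mm → 1.2 × 19 × 5 × 410 / 1000 = 46.74 → r_n = 46.74 kN.
Interior bolts: l_c = 70 − 22 = 48 mm → 1.2 × 48 × 5 × 410 / 1000 = 118.1 → r_n = 98.4 kN.
R_n = 2 × 46.74 + 4 × 98.4 = 487.1 kN.
Design strength φR_n = 0.75 × 487.1 = 365 kN.

365 kN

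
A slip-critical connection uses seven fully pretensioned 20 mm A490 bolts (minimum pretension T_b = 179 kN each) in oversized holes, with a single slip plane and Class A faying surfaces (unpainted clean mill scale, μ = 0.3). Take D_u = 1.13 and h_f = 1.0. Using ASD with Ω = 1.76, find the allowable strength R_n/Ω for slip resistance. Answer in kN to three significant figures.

R_n = μ · D_u · h_f · T_b · n_s · n_b = 0.3 × 1.13 × 1.0 × 179 × 1 × 7 = 424.8 kN.
Allowable strength R_n/Ω = 424.8 / 1.76 = 241 kN.

241 kN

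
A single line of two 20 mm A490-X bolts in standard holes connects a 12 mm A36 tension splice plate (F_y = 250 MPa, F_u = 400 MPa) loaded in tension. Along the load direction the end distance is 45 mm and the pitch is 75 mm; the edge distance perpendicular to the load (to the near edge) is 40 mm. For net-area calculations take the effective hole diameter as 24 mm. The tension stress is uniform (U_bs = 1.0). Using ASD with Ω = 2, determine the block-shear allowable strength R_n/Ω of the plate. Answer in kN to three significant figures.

Shear plane L_v = 45 + 1·75 = 120 mm; A_gv = 120 × 12 = 1440 mm².
A_nv = (120 − 1.5·24) × 12 = 1008 mm².
A_nt = (40 − 0.5·24) × 12 = 336 mm².
0.6 F_u A_nv = 241.9 kN; 0.6 F_y A_gv = 216 kN → shear yielding governs the shear term.
R_n = 216 + 1.0 × 400 × 336 / 1000 = 350.4 kN.
Allowable strength R_n/Ω = 350.4 / 2 = 175 kN.

175 kN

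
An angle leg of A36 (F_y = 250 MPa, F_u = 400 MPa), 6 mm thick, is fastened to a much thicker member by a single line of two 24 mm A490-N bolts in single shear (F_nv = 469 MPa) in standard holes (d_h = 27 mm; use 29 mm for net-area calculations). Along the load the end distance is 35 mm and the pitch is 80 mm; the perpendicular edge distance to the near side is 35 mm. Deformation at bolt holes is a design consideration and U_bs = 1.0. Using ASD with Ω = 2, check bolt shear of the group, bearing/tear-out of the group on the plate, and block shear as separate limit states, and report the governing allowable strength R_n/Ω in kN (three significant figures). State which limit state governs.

76.1 kN (block shear governs)

Bolt shear: A_b = π·24²/4 = 452.4 mm²; R_n = 469 × 452.4 × 2 × 1 / 1000 = 424.3 kN → 424.3 / 2 = 212 kN.
Bearing: edge l_c = 21.5, r_n = 61.92 kN; interior l_c = 53, r_n = 138.2 kN; R_n = 61.92 + 1·138.2 = 200.2 kN → 100 kN.
Block shear: A_gv = 690, A_nv = 429, A_nt = 123 mm²; R_n = min(0.6F_uA_nv, 0.6F_yA_gv) + U_bs·F_u·A_nt = 152.2 kN → 76.1 kN.
Block shear governs: 76.1 kN.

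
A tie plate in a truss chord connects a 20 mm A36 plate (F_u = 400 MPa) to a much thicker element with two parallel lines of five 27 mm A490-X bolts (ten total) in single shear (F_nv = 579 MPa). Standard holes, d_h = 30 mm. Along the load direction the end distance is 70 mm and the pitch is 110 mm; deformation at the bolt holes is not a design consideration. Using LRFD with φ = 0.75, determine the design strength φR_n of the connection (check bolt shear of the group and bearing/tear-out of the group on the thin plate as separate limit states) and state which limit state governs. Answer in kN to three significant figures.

Bolt shear: A_b = π·27²/4 = 572.6 mm²; R_n = 579 × 572.6 × 10 × 1 / 1000 = 3315 kN → 0.75 × 3315 = 2490 kN.
Bearing (1.5 l_c t F_u ≤ 3.0 d t F_u): upper limit = 3.0·27·20·400 / 1000 = 648 kN.
  Edge l_c = 70 − 30/2 = 55 → r_n = 648 kN; interior l_c = 110 − 30 = 80 → r_n = 648 kN.
  R_n,bearing = 2·648 + 8·648 = 6480 kN → 0.75 × 6480 = 4860 kN.
Bolt shear governs: 2490 kN.

2490 kN (bolt shear governs)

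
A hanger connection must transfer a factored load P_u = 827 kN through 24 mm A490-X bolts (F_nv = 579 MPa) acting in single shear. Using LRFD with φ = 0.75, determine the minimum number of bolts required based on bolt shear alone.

5 bolts

A_b = π·24²/4 = 452.4 mm².
Per-bolt design strength φR_n = 0.75 × 579 × 452.4 × 1 / 1000 = 196.5 kN.
n ≥ 827 / 196.5 = 4.21 → use 5 bolts.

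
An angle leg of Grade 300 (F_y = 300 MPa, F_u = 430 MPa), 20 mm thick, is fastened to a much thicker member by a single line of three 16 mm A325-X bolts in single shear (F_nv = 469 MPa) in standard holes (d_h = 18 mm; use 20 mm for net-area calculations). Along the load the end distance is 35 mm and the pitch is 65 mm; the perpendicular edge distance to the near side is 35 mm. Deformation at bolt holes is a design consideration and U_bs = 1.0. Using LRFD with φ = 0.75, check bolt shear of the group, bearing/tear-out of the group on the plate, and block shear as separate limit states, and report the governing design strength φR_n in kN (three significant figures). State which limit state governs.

212 kN (bolt shear governs)

Bolt shear: A_b = π·16²/4 = 201.1 mm²; R_n = 469 × 201.1 × 3 × 1 / 1000 = 282.9 kN → 0.75 × 282.9 = 212 kN.
Bearing: edge l_c = 26, r_n = 268.3 kN; interior l_c = 47, r_n = 330.2 kN; R_n = 268.3 + 2·330.2 = 928.8 kN → 697 kN.
Block shear: A_gv = 3300, A_nv = 2300, A_nt = 500 mm²; R_n = min(0.6F_uA_nv, 0.6F_yA_gv) + U_bs·F_u·A_nt = 808.4 kN → 606 kN.
Bolt shear governs: 212 kN.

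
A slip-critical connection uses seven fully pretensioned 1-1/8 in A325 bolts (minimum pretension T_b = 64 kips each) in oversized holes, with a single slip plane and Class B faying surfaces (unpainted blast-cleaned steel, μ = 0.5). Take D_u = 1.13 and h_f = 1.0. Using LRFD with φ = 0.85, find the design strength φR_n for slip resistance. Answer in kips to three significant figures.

R_n = μ · D_u · h_f · T_b · n_s · n_b = 0.5 × 1.13 × 1.0 × 64 × 1 × 7 = 253.1 kips.
Design strength φR_n = 0.85 × 253.1 = 215 kips.

215 kips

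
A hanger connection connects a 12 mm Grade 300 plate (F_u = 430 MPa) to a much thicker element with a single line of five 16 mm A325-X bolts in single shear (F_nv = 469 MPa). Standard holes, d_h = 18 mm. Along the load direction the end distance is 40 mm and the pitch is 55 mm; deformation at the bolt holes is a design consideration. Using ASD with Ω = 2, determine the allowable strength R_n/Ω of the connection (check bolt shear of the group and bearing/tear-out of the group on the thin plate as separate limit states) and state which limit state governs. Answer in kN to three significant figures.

236 kN (bolt shear governs)

Bolt shear: A_b = π·16²/4 = 201.1 mm²; R_n = 469 × 201.1 × 5 × 1 / 1000 = 471.5 kN → 471.5 / 2 = 236 kN.
Bearing (1.2 l_c t F_u ≤ 2.4 d t F_u): upper limit = 2.4·16·12·430 / 1000 = 198.1 kN.
  Edge l_c = 40 − 18/2 = 31 → r_n = 192 kN; interior l_c = 55 − 18 = 37 → r_n = 198.1 kN.
  R_n,bearing = 1·192 + 4·198.1 = 984.5 kN → 984.5 / 2 = 492 kN.
Bolt shear governs: 236 kN.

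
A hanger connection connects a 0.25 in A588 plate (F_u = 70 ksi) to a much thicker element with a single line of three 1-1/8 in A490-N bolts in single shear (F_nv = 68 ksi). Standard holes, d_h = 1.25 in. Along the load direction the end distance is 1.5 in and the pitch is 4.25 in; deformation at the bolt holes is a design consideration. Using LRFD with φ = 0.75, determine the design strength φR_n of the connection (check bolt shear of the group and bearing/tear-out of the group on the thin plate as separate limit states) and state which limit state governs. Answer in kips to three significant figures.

84.7 kips (bearing governs)

Bolt shear: A_b = π·1.125²/4 = 0.994 in²; R_n = 68 × 0.994 × 3 × 1 = 202.8 kips → 0.75 × 202.8 = 152 kips.
Bearing (1.2 l_c t F_u ≤ 2.4 d t F_u): upper limit = 2.4·1.125·0.25·70 = 47.25 kips.
  Edge l_c = 1.5 − 1.25/2 = 0.875 → r_n = 18.38 kips; interior l_c = 4.25 − 1.25 = 3 → r_n = 47.25 kips.
  R_n,bearing = 1·18.38 + 2·47.25 = 112.9 kips → 0.75 × 112.9 = 84.7 kips.
Bearing governs: 84.7 kips.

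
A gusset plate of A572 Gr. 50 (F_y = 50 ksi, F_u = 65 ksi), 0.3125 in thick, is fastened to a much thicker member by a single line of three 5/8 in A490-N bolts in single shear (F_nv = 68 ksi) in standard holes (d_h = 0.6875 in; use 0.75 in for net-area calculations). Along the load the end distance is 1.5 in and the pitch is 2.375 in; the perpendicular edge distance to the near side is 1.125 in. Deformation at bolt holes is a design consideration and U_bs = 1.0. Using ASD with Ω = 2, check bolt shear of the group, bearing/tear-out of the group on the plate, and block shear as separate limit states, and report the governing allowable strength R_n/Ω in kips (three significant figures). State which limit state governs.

Bolt shear: A_b = π·0.625²/4 = 0.3068 in²; R_n = 68 × 0.3068 × 3 × 1 = 62.59 kips → 62.59 / 2 = 31.3 kips.
Bearing: edge l_c = 1.156, r_n = 28.18 kips; interior l_c = 1.688, r_n = 30.47 kips; R_n = 28.18 + 2·30.47 = 89.12 kips → 44.6 kips.
Block shear: A_gv = 1.953, A_nv = 1.367, A_nt = 0.2344 in²; R_n = min(0.6F_uA_nv, 0.6F_yA_gv) + U_bs·F_u·A_nt = 68.55 kips → 34.3 kips.
Bolt shear governs: 31.3 kips.

31.3 kips (bolt shear governs)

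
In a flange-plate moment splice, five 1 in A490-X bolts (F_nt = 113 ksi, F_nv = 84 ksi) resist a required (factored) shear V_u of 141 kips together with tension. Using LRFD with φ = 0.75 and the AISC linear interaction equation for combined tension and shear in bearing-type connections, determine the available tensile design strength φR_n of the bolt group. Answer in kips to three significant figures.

243 kips

A_b = π·1²/4 = 0.7854 in²; f_rv = 141 / (5 × 0.7854) = 35.91 ksi.
F'_nt = 1.3 F_nt − (F_nt / φF_nv) f_rv = 1.3·113 − (113/(0.75·84))·35.91 = 82.5 ksi, capped at F_nt → F'_nt = 82.5 ksi.
R_n = F'_nt · A_b · n = 82.5 × 0.7854 × 5 = 324 kips.
Design strength φR_n = 0.75 × 324 = 243 kips.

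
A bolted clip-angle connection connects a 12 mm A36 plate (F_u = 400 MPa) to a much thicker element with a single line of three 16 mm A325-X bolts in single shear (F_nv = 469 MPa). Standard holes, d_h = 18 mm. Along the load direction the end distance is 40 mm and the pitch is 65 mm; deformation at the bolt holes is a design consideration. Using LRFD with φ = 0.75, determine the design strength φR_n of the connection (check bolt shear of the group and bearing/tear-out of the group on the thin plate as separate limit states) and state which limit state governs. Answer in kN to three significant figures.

212 kN (bolt shear governs)

Bolt shear: A_b = π·16²/4 = 201.1 mm²; R_n = 469 × 201.1 × 3 × 1 / 1000 = 282.9 kN → 0.75 × 282.9 = 212 kN.
Bearing (1.2 l_c t F_u ≤ 2.4 d t F_u): upper limit = 2.4·16·12·400 / 1000 = 184.3 kN.
  Edge l_c = 40 − 18/2 = 31 → r_n = 178.6 kN; interior l_c = 65 − 18 = 47 → r_n = 184.3 kN.
  R_n,bearing = 1·178.6 + 2·184.3 = 547.2 kN → 0.75 × 547.2 = 410 kN.
Bolt shear governs: 212 kN.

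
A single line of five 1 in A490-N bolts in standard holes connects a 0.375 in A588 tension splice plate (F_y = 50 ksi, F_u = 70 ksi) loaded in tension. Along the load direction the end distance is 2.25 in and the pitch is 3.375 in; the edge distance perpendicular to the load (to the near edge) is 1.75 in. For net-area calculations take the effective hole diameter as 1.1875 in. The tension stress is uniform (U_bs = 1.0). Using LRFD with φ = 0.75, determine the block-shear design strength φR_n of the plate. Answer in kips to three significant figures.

146 kips

Shear plane L_v = 2.25 + 4·3.375 = 15.75 in; A_gv = 15.75 × 0.375 = 5.906 in².
A_nv = (15.75 − 4.5·1.1875) × 0.375 = 3.902 in².
A_nt = (1.75 − 0.5·1.1875) × 0.375 = 0.4336 in².
0.6 F_u A_nv = 163.9 kips; 0.6 F_y A_gv = 177.2 kips → shear rupture governs the shear term.
R_n = 163.9 + 1.0 × 70 × 0.4336 = 194.2 kips.
Design strength φR_n = 0.75 × 194.2 = 146 kips.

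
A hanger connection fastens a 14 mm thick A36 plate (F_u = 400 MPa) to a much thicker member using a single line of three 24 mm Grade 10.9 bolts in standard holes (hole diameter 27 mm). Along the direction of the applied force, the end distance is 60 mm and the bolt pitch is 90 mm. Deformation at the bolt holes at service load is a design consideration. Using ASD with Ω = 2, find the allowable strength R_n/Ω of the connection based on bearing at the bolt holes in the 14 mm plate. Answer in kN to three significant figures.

Per bolt r_n = 1.2 l_c t F_u ≤ 2.4 d t F_u; upper limit = 2.4 × 24 × 14 × 400 / 1000 = 322.6 kN.
Edge bolt: l_c = 60 − 27/2 = 46.5 mm → 1.2 × 46.5 × 14 × 400 / 1000 = 312.5 → r_n = 312.5 kN.
Interior bolts: l_c = 90 − 27 = 63 mm → 1.2 × 63 × 14 × 400 / 1000 = 423.4 → r_n = 322.6 kN.
R_n = 1 × 312.5 + 2 × 322.6 = 957.6 kN.
Allowable strength R_n/Ω = 957.6 / 2 = 479 kN.

479 kN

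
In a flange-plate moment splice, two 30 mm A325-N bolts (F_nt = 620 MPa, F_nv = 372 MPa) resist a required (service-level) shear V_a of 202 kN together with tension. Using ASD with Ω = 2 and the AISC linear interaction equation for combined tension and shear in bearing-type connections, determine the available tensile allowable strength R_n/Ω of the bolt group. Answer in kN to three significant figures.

A_b = π·30²/4 = 706.9 mm²; f_rv = 202 × 1000 / (2 × 706.9) = 142.9 MPa.
F'_nt = 1.3 F_nt − (Ω F_nt / F_nv) f_rv = 1.3·620 − (2·620/372)·142.9 = 329.7 MPa, capped at F_nt → F'_nt = 329.7 MPa.
R_n = F'_nt · A_b · n = 329.7 × 706.9 × 2 / 1000 = 466.1 kN.
Allowable strength R_n/Ω = 466.1 / 2 = 233 kN.

233 kN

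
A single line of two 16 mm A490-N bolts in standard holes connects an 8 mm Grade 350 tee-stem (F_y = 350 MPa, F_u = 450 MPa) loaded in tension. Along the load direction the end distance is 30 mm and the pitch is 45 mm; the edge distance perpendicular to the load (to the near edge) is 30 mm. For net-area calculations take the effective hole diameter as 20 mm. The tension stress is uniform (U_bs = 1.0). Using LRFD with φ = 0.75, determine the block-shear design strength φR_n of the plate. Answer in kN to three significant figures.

Shear plane L_v = 30 + 1·45 = 75 mm; A_gv = 75 × 8 = 600 mm².
A_nv = (75 − 1.5·20) × 8 = 360 mm².
A_nt = (30 − 0.5·20) × 8 = 160 mm².
0.6 F_u A_nv = 97.2 kN; 0.6 F_y A_gv = 126 kN → shear rupture governs the shear term.
R_n = 97.2 + 1.0 × 450 × 160 / 1000 = 169.2 kN.
Design strength φR_n = 0.75 × 169.2 = 127 kN.

127 kN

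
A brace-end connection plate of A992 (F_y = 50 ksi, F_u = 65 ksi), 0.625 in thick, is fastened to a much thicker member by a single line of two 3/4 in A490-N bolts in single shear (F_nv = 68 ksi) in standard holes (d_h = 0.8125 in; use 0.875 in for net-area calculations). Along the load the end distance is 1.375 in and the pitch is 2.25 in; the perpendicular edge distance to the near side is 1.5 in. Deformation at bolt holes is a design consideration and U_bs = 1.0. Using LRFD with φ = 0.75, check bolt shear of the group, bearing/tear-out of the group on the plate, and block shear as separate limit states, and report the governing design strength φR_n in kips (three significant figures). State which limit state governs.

45.1 kips (bolt shear governs)

Bolt shear: A_b = π·0.75²/4 = 0.4418 in²; R_n = 68 × 0.4418 × 2 × 1 = 60.08 kips → 0.75 × 60.08 = 45.1 kips.
Bearing: edge l_c = 0.9688, r_n = 47.23 kips; interior l_c = 1.438, r_n = 70.08 kips; R_n = 47.23 + 1·70.08 = 117.3 kips → 88 kips.
Block shear: A_gv = 2.266, A_nv = 1.445, A_nt = 0.6641 in²; R_n = min(0.6F_uA_nv, 0.6F_yA_gv) + U_bs·F_u·A_nt = 99.53 kips → 74.6 kips.
Bolt shear governs: 45.1 kips.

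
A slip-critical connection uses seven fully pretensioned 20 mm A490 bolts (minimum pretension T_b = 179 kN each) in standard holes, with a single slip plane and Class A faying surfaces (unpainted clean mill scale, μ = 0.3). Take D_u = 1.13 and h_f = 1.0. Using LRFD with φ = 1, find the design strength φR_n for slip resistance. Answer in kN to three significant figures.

425 kN

R_n = μ · D_u · h_f · T_b · n_s · n_b = 0.3 × 1.13 × 1.0 × 179 × 1 × 7 = 424.8 kN.
Design strength φR_n = 1 × 424.8 = 425 kN.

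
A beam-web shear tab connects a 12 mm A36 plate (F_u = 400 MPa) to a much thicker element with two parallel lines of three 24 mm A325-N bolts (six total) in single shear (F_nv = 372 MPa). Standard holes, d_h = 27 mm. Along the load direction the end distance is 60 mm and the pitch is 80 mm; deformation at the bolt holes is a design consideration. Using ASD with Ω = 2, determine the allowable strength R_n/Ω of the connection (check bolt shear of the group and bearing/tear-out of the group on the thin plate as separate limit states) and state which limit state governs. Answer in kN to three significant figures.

Bolt shear: A_b = π·24²/4 = 452.4 mm²; R_n = 372 × 452.4 × 6 × 1 / 1000 = 1010 kN → 1010 / 2 = 505 kN.
Bearing (1.2 l_c t F_u ≤ 2.4 d t F_u): upper limit = 2.4·24·12·400 / 1000 = 276.5 kN.
  Edge l_c = 60 − 27/2 = 46.5 → r_n = 267.8 kN; interior l_c = 80 − 27 = 53 → r_n = 276.5 kN.
  R_n,bearing = 2·267.8 + 4·276.5 = 1642 kN → 1642 / 2 = 821 kN.
Bolt shear governs: 505 kN.

505 kN (bolt shear governs)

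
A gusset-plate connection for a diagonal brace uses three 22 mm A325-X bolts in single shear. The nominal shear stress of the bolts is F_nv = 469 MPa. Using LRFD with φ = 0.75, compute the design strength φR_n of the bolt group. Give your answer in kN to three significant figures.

401 kN

A_b = π × 22² / 4 = 380.1 mm².
R_n = F_nv · A_b · n · n_s = 469 × 380.1 × 3 × 1 / 1000 = 534.8 kN.
Design strength φR_n = 0.75 × 534.8 = 401 kN.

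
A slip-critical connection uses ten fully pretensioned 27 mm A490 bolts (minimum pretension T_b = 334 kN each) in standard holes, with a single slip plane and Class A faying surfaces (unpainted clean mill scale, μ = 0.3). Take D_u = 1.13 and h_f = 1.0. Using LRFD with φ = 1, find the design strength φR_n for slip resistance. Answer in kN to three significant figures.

R_n = μ · D_u · h_f · T_b · n_s · n_b = 0.3 × 1.13 × 1.0 × 334 × 1 × 10 = 1132 kN.
Design strength φR_n = 1 × 1132 = 1130 kN.

1130 kN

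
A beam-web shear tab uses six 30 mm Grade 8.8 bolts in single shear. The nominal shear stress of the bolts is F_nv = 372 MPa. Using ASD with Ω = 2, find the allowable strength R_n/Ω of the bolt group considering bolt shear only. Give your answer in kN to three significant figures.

789 kN

A_b = π × 30² / 4 = 706.9 mm².
R_n = F_nv · A_b · n · n_s = 372 × 706.9 × 6 × 1 / 1000 = 1578 kN.
Allowable strength R_n/Ω = 1578 / 2 = 789 kN.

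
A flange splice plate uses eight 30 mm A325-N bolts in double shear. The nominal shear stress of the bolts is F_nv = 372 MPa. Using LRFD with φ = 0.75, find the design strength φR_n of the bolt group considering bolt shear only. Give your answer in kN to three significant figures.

3160 kN

A_b = π × 30² / 4 = 706.9 mm².
R_n = F_nv · A_b · n · n_s = 372 × 706.9 × 8 × 2 / 1000 = 4207 kN.
Design strength φR_n = 0.75 × 4207 = 3160 kN.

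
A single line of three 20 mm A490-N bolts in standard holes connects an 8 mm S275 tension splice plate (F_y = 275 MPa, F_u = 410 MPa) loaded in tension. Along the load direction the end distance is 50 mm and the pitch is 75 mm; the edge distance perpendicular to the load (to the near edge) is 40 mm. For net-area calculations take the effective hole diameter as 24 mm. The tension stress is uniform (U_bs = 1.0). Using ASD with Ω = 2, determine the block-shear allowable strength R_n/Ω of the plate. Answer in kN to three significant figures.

Shear plane L_v = 50 + 2·75 = 200 mm; A_gv = 200 × 8 = 1600 mm².
A_nv = (200 − 2.5·24) × 8 = 1120 mm².
A_nt = (40 − 0.5·24) × 8 = 224 mm².
0.6 F_u A_nv = 275.5 kN; 0.6 F_y A_gv = 264 kN → shear yielding governs the shear term.
R_n = 264 + 1.0 × 410 × 224 / 1000 = 355.8 kN.
Allowable strength R_n/Ω = 355.8 / 2 = 178 kN.

178 kN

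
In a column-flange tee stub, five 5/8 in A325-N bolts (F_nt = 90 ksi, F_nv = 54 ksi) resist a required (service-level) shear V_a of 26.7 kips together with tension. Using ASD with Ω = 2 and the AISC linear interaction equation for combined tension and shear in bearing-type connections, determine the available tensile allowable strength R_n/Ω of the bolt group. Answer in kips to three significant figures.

45.2 kips

A_b = π·0.625²/4 = 0.3068 in²; f_rv = 26.7 / (5 × 0.3068) = 17.41 ksi.
F'_nt = 1.3 F_nt − (Ω F_nt / F_nv) f_rv = 1.3·90 − (2·90/54)·17.41 = 58.98 ksi, capped at F_nt → F'_nt = 58.98 ksi.
R_n = F'_nt · A_b · n = 58.98 × 0.3068 × 5 = 90.48 kips.
Allowable strength R_n/Ω = 90.48 / 2 = 45.2 kips.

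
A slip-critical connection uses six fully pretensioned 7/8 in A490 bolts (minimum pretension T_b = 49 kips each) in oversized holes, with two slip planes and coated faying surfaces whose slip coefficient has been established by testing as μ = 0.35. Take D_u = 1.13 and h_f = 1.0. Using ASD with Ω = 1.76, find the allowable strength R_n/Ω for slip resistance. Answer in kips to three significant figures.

132 kips

R_n = μ · D_u · h_f · T_b · n_s · n_b = 0.35 × 1.13 × 1.0 × 49 × 2 × 6 = 232.6 kips.
Allowable strength R_n/Ω = 232.6 / 1.76 = 132 kips.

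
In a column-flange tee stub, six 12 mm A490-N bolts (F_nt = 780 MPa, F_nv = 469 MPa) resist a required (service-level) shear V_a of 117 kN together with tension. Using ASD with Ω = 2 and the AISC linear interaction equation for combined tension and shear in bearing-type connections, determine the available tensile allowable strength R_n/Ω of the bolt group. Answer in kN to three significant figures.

A_b = π·12²/4 = 113.1 mm²; f_rv = 117 × 1000 / (6 × 113.1) = 172.4 MPa.
F'_nt = 1.3 F_nt − (Ω F_nt / F_nv) f_rv = 1.3·780 − (2·780/469)·172.4 = 440.5 MPa, capped at F_nt → F'_nt = 440.5 MPa.
R_n = F'_nt · A_b · n = 440.5 × 113.1 × 6 / 1000 = 298.9 kN.
Allowable strength R_n/Ω = 298.9 / 2 = 149 kN.

149 kN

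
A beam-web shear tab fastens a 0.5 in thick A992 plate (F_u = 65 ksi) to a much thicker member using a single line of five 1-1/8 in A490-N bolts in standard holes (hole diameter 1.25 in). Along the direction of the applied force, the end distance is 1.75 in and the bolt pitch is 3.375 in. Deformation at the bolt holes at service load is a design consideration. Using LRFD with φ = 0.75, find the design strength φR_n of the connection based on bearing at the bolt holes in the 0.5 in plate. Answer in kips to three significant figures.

Per bolt r_n = 1.2 l_c t F_u ≤ 2.4 d t F_u; upper limit = 2.4 × 1.125 × 0.5 × 65 = 87.75 kips.
Edge bolt: l_c = 1.75 − 1.25/2 = 1.125 in → 1.2 × 1.125 × 0.5 × 65 = 43.87 → r_n = 43.87 kips.
Interior bolts: l_c = 3.375 − 1.25 = 2.125 in → 1.2 × 2.125 × 0.5 × 65 = 82.88 → r_n = 82.88 kips.
R_n = 1 × 43.87 + 4 × 82.88 = 375.4 kips.
Design strength φR_n = 0.75 × 375.4 = 282 kips.

282 kips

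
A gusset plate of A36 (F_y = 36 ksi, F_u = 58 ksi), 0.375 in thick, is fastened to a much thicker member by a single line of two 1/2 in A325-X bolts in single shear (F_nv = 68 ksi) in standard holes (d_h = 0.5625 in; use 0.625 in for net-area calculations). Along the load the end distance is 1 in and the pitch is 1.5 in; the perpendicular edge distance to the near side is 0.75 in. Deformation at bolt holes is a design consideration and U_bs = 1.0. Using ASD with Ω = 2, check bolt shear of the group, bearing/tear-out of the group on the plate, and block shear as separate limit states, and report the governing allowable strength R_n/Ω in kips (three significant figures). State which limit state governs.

13.4 kips (bolt shear governs)

Bolt shear: A_b = π·0.5²/4 = 0.1963 in²; R_n = 68 × 0.1963 × 2 × 1 = 26.7 kips → 26.7 / 2 = 13.4 kips.
Bearing: edge l_c = 0.7188, r_n = 18.76 kips; interior l_c = 0.9375, r_n = 24.47 kips; R_n = 18.76 + 1·24.47 = 43.23 kips → 21.6 kips.
Block shear: A_gv = 0.9375, A_nv = 0.5859, A_nt = 0.1641 in²; R_n = min(0.6F_uA_nv, 0.6F_yA_gv) + U_bs·F_u·A_nt = 29.77 kips → 14.9 kips.
Bolt shear governs: 13.4 kips.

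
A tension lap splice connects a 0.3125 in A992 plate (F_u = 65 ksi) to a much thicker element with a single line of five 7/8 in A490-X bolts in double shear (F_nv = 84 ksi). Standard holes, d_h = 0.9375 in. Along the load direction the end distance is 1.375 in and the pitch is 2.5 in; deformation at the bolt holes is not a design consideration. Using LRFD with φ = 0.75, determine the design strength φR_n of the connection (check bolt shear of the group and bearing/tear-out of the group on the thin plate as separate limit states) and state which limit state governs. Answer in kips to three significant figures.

164 kips (bearing governs)

Bolt shear: A_b = π·0.875²/4 = 0.6013 in²; R_n = 84 × 0.6013 × 5 × 2 = 505.1 kips → 0.75 × 505.1 = 379 kips.
Bearing (1.5 l_c t F_u ≤ 3.0 d t F_u): upper limit = 3.0·0.875·0.3125·65 = 53.32 kips.
  Edge l_c = 1.375 − 0.9375/2 = 0.9062 → r_n = 27.61 kips; interior l_c = 2.5 − 0.9375 = 1.562 → r_n = 47.61 kips.
  R_n,bearing = 1·27.61 + 4·47.61 = 218 kips → 0.75 × 218 = 164 kips.
Bearing governs: 164 kips.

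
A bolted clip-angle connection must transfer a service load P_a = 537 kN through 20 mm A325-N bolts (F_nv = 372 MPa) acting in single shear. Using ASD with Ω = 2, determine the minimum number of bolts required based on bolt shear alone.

A_b = π·20²/4 = 314.2 mm².
Per-bolt allowable strength R_n/Ω = 372 × 314.2 × 1 / 1000 / 2 = 58.43 kN.
n ≥ 537 / 58.43 = 9.19 → use 10 bolts.

10 bolts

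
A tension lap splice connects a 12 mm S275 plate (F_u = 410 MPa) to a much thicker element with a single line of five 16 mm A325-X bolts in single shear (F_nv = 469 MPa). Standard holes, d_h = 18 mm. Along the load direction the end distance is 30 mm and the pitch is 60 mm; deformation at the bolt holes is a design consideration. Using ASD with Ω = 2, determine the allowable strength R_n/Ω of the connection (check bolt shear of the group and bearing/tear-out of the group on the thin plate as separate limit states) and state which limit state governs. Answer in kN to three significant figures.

236 kN (bolt shear governs)

Bolt shear: A_b = π·16²/4 = 201.1 mm²; R_n = 469 × 201.1 × 5 × 1 / 1000 = 471.5 kN → 471.5 / 2 = 236 kN.
Bearing (1.2 l_c t F_u ≤ 2.4 d t F_u): upper limit = 2.4·16·12·410 / 1000 = 188.9 kN.
  Edge l_c = 30 − 18/2 = 21 → r_n = 124 kN; interior l_c = 60 − 18 = 42 → r_n = 188.9 kN.
  R_n,bearing = 1·124 + 4·188.9 = 879.7 kN → 879.7 / 2 = 440 kN.
Bolt shear governs: 236 kN.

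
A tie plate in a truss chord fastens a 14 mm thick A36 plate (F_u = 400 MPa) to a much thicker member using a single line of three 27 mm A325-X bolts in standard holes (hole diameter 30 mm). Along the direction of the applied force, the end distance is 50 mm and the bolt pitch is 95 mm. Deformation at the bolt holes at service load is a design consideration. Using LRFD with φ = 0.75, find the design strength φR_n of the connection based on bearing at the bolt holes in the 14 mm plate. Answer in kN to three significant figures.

721 kN

Per bolt r_n = 1.2 l_c t F_u ≤ 2.4 d t F_u; upper limit = 2.4 × 27 × 14 × 400 / 1000 = 362.9 kN.
Edge bolt: l_c = 50 − 30/2 = 35 mm → 1.2 × 35 × 14 × 400 / 1000 = 235.2 → r_n = 235.2 kN.
Interior bolts: l_c = 95 − 30 = 65 mm → 1.2 × 65 × 14 × 400 / 1000 = 436.8 → r_n = 362.9 kN.
R_n = 1 × 235.2 + 2 × 362.9 = 961 kN.
Design strength φR_n = 0.75 × 961 = 721 kN.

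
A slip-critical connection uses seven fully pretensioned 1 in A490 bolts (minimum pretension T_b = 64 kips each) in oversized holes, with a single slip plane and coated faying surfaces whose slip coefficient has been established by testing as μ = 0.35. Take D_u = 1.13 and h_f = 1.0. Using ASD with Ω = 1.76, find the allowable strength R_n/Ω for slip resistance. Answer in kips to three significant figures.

101 kips

R_n = μ · D_u · h_f · T_b · n_s · n_b = 0.35 × 1.13 × 1.0 × 64 × 1 × 7 = 177.2 kips.
Allowable strength R_n/Ω = 177.2 / 1.76 = 101 kips.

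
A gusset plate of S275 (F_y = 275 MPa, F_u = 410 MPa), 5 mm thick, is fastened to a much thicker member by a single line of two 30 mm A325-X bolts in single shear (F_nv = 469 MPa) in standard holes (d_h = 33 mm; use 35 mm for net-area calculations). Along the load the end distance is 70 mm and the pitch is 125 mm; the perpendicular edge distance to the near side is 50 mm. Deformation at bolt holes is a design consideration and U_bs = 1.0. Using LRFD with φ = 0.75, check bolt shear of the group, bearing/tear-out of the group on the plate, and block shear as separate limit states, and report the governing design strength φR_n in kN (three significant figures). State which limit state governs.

171 kN (block shear governs)

Bolt shear: A_b = π·30²/4 = 706.9 mm²; R_n = 469 × 706.9 × 2 × 1 / 1000 = 663 kN → 0.75 × 663 = 497 kN.
Bearing: edge l_c = 53.5, r_n = 131.6 kN; interior l_c = 92, r_n = 147.6 kN; R_n = 131.6 + 1·147.6 = 279.2 kN → 209 kN.
Block shear: A_gv = 975, A_nv = 712.5, A_nt = 162.5 mm²; R_n = min(0.6F_uA_nv, 0.6F_yA_gv) + U_bs·F_u·A_nt = 227.5 kN → 171 kN.
Block shear governs: 171 kN.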